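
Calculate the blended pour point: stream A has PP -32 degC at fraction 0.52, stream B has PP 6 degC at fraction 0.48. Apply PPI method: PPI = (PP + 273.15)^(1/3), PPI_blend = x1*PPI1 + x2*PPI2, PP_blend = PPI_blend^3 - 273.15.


PPI_1 = (-32 + 273.15)^(1/3) = 6.224375
PPI_2 = (6 + 273.15)^(1/3) = 6.535506
PPI_blend = 0.52 * 6.224375 + 0.48 * 6.535506 = 6.373718
PP_blend = 6.373718^3 - 273.15 = 258.9277 - 273.15 = -14.22

-14.22 degC


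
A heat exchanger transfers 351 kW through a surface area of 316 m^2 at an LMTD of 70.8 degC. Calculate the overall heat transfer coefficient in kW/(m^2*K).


From Q = U*A*LMTD, U = Q / (A * LMTD)
U = 351 / (316 * 70.8) = 351 / 22372.8 = 0.01569

0.01569 kW/(m^2*K)


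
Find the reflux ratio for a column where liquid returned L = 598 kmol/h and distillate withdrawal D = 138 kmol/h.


Reflux ratio definition: R = L / D (liquid returned / distillate withdrawn)
L = 598 kmol/h, D = 138 kmol/h
R = 598 / 138 = 4.333

4.333


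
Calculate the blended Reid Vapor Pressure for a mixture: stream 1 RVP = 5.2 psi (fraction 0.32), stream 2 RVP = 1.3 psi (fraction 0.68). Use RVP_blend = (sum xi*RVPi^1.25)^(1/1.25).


Chevron index: RVP_blend = (sum xi*RVPi^1.25)^(1/1.25)
RVP^1.25 terms: 0.32 * 5.2^1.25 + 0.68 * 1.3^1.25 = 3.4567
RVP_blend = 3.4567^(1/1.25) = 2.697

2.697 psi


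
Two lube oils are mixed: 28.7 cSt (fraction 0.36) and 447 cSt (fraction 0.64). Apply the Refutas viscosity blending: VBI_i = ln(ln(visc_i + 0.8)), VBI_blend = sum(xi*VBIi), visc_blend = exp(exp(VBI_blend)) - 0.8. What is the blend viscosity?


Refutas method: VBN_i = 14.534*ln(ln(visc_i + 0.8)) + 10.975, blended linearly by mass fraction; since VBN is linear in VBI_i = ln(ln(visc_i + 0.8)) and the fractions sum to 1, blend VBI directly: visc = exp(exp(VBI_blend)) - 0.8
VBI_1 = ln(ln(28.7 + 0.8)) = 1.21917
VBI_2 = ln(ln(447 + 0.8)) = 1.809
VBI_blend = 0.36 * 1.21917 + 0.64 * 1.809 = 1.59666
visc_blend = exp(exp(1.59666)) - 0.8 = 138.5

138.5 cSt


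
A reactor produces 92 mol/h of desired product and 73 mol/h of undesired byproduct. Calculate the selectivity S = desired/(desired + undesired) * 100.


Selectivity = desired / (desired + undesired) * 100
Total products = 92 + 73 = 165 mol/h
S = 92 / 165 * 100
= 0.5576 * 100
= 55.76 %

55.76 %


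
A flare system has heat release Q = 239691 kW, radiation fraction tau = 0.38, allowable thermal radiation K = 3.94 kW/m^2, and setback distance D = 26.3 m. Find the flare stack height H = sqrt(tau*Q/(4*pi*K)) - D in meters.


tau*Q/(4*pi*K) = 0.38 * 239691 / (4 * pi * 3.94) = 1839.62
sqrt(1839.62) = 42.8908
H = 42.8908 - 26.3 = 16.59

16.59 m


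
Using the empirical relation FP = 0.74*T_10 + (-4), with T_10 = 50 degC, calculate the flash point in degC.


FP = 0.74 * 50 + (-4) = 33

33 degC


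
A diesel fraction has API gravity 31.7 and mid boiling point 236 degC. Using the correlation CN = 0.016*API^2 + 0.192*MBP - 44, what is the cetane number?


CN = 0.016 * 31.7^2 + 0.192 * 236 - 44
CN = 16.07824 + 45.312 - 44 = 17.39024

17.39024


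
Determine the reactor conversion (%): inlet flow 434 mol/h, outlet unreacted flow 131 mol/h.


X = (F_in - F_out) / F_in * 100
Moles reacted = 434 - 131 = 303
X = 303 / 434 * 100
= 0.6982 * 100
= 69.82 %

69.82 %


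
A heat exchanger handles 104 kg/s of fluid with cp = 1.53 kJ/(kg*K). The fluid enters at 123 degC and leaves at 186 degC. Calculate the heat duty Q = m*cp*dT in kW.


Q = m_dot * cp * delta_T
delta_T = 186 - 123 = 63 K
Q = 104 * 1.53 * 63
= 159.12 * 63
= 10024.56 kW

10024.56 kW


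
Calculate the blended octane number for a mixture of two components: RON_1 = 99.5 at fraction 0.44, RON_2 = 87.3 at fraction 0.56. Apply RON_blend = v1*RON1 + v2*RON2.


Linear blending: RON_blend = sum(vi * RONi)
Contribution 1: 0.44 * 99.5 = 43.78
Contribution 2: 0.56 * 87.3 = 48.888
RON_blend = 43.78 + 48.888 = 92.668

92.668


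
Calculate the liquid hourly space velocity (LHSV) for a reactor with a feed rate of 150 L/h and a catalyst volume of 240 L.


LHSV = volumetric feed rate / catalyst volume
= 150 L/h / 240 L
= 0.6250 h^-1

0.6250 h^-1


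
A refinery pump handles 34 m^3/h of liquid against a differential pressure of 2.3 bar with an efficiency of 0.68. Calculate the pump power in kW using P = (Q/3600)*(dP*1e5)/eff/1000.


Q = 34 / 3600 = 0.00944444 m^3/s
P = 0.00944444 * (2.3 * 1e5) / 0.68 / 1000 = 3.194

3.194 kW


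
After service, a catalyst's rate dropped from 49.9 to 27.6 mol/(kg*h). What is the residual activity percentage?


Activity (%) = (rate_used / rate_fresh) * 100
rate_used = 27.6, rate_fresh = 49.9
= (27.6 / 49.9) * 100
= 0.5531 * 100 = 55.31

55.31 %


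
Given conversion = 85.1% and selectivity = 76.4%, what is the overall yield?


Overall yield = conversion (%) * selectivity (%) / 100
Conversion = 85.1%, Selectivity = 76.4%
Y = 85.1 * 76.4 / 100
= 65.0164 %

65.0164 %


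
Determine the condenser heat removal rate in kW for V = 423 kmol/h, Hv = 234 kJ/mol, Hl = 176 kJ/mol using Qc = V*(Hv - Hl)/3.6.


Qc = 423 * (234 - 176) / 3.6 = 423 * 58 / 3.6 = 6815

6815 kW


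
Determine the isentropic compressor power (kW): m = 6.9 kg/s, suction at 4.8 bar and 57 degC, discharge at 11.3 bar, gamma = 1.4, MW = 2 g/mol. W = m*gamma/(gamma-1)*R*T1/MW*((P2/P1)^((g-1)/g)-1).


Isentropic work: W = m*(gamma/(gamma-1))*(R*T1/MW)*((P2/P1)^((gamma-1)/gamma) - 1)
T1 = 57 + 273.15 = 330.15 K
Pressure ratio = 11.3 / 4.8 = 2.35417
Exponent = (1.4 - 1)/1.4 = 0.285714
(P2/P1)^exp - 1 = 2.35417^0.285714 - 1 = 0.277142
W = 6.9 * 1.4 / 0.4 * 8.314 * 330.15 / 2 * 0.277142 = 9186

9186 kW


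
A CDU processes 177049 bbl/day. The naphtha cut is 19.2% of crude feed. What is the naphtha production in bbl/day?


Crude throughput = 177049 bbl/day
Fraction yield = 19.2%
yield = throughput * fraction / 100
yield = 177049 * 19.2 / 100 = 33993.408

33993.408 bbl/day


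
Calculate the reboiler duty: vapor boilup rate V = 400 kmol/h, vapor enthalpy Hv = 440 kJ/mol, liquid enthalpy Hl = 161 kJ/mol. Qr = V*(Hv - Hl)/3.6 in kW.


Qr = 400 * (440 - 161) / 3.6 = 400 * 279 / 3.6 = 31000

31000 kW


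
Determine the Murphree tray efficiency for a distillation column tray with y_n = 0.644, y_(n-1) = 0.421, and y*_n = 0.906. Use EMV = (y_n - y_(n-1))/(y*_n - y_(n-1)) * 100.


Murphree vapor efficiency: EMV = (y_n - y_(n-1)) / (y*_n - y_(n-1)) * 100
EMV = (0.644 - 0.421) / (0.906 - 0.421) * 100 = 0.223 / 0.485 * 100 = 45.98

45.98 %


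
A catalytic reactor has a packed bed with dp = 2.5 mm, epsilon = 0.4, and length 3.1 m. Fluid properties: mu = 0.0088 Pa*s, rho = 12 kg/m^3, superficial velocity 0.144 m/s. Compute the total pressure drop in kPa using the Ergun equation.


dp = 2.5 mm = 0.0025 m
Viscous term = 150*0.0088*0.144*(1-0.4)^2 / (0.0025^2*0.4^3) = 171072
Inertial term = 1.75*12*0.144^2*(1-0.4) / (0.0025*0.4^3) = 1632.96
dP/L = 171072 + 1632.96 = 172705 Pa/m
dP = 172705 * 3.1 / 1000 = 535.4 kPa

535.4 kPa


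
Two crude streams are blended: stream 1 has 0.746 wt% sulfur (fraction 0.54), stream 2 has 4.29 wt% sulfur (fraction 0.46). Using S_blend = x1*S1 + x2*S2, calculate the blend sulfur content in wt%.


Linear sulfur blending: S_blend = x1*S1 + x2*S2
Contribution 1: 0.54 * 0.746 = 0.40284 wt%
Contribution 2: 0.46 * 4.29 = 1.9734 wt%
S_blend = 0.40284 + 1.9734 = 2.37624

2.37624 wt%


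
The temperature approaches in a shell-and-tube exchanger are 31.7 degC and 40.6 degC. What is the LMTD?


LMTD = (dT1 - dT2) / ln(dT1/dT2)
= (31.7 - 40.6) / ln(31.7 / 40.6) = -8.9 / -0.247451 = 35.97

35.97 degC


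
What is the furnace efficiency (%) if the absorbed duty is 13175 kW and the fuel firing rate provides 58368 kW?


Furnace efficiency = Q_absorbed / Q_fuel * 100
= 13175 / 58368 * 100 = 22.57

22.57 %


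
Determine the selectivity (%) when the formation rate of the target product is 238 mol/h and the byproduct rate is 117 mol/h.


Selectivity = desired / (desired + undesired) * 100
Total products = 238 + 117 = 355 mol/h
S = 238 / 355 * 100
= 0.6704 * 100
= 67.04 %

67.04 %


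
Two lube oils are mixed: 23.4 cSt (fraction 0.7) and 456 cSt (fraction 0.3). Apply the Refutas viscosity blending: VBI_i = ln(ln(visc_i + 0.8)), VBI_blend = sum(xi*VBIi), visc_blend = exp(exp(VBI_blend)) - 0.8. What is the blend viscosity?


Refutas method: VBN_i = 14.534*ln(ln(visc_i + 0.8)) + 10.975, blended linearly by mass fraction; since VBN is linear in VBI_i = ln(ln(visc_i + 0.8)) and the fractions sum to 1, blend VBI directly: visc = exp(exp(VBI_blend)) - 0.8
VBI_1 = ln(ln(23.4 + 0.8)) = 1.15888
VBI_2 = ln(ln(456 + 0.8)) = 1.81226
VBI_blend = 0.7 * 1.15888 + 0.3 * 1.81226 = 1.35489
visc_blend = exp(exp(1.35489)) - 0.8 = 47.45

47.45 cSt


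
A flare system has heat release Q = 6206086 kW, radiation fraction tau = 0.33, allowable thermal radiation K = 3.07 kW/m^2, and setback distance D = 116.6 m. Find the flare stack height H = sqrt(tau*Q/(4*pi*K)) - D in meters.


tau*Q/(4*pi*K) = 0.33 * 6206086 / (4 * pi * 3.07) = 53086.4
sqrt(53086.4) = 230.405
H = 230.405 - 116.6 = 113.8

113.8 m


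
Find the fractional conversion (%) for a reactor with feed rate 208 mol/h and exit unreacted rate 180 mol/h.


X = (F_in - F_out) / F_in * 100
Moles reacted = 208 - 180 = 28
X = 28 / 208 * 100
= 0.1346 * 100
= 13.46 %

13.46 %


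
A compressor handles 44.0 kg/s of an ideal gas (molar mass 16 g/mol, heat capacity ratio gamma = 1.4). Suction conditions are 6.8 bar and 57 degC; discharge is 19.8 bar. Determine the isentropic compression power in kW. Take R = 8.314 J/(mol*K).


Isentropic work: W = m*(gamma/(gamma-1))*(R*T1/MW)*((P2/P1)^((gamma-1)/gamma) - 1)
T1 = 57 + 273.15 = 330.15 K
Pressure ratio = 19.8 / 6.8 = 2.91176
Exponent = (1.4 - 1)/1.4 = 0.285714
(P2/P1)^exp - 1 = 2.91176^0.285714 - 1 = 0.357112
W = 44.0 * 1.4 / 0.4 * 8.314 * 330.15 / 16 * 0.357112 = 9435

9435 kW


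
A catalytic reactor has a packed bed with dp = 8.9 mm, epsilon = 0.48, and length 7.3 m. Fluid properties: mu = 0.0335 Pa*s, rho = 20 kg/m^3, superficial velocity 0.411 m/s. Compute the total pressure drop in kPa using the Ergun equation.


dp = 8.9 mm = 0.0089 m
Viscous term = 150*0.0335*0.411*(1-0.48)^2 / (0.0089^2*0.48^3) = 63750.1
Inertial term = 1.75*20*0.411^2*(1-0.48) / (0.0089*0.48^3) = 3123.5
dP/L = 63750.1 + 3123.5 = 66873.6 Pa/m
dP = 66873.6 * 7.3 / 1000 = 488.2 kPa

488.2 kPa


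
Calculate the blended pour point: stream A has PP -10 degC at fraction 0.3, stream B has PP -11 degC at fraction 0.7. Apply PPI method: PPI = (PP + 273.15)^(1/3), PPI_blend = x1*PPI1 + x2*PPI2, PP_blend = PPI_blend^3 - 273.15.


PPI_1 = (-10 + 273.15)^(1/3) = 6.408176
PPI_2 = (-11 + 273.15)^(1/3) = 6.400049
PPI_blend = 0.3 * 6.408176 + 0.7 * 6.400049 = 6.402487
PP_blend = 6.402487^3 - 273.15 = 262.4497 - 273.15 = -10.7

-10.7 degC


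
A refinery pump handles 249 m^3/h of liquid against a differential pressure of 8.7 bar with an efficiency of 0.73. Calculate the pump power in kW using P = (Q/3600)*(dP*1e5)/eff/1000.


Q = 249 / 3600 = 0.0691667 m^3/s
P = 0.0691667 * (8.7 * 1e5) / 0.73 / 1000 = 82.43

82.43 kW


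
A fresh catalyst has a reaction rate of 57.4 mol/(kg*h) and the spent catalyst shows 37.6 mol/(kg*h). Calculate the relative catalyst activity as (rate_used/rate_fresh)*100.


Activity (%) = (rate_used / rate_fresh) * 100
rate_used = 37.6, rate_fresh = 57.4
= (37.6 / 57.4) * 100
= 0.6551 * 100 = 65.51

65.51 %


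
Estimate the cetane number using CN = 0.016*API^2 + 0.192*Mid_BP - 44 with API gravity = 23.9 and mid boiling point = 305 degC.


CN = 0.016 * 23.9^2 + 0.192 * 305 - 44
CN = 9.13936 + 58.56 - 44 = 23.69936

23.69936


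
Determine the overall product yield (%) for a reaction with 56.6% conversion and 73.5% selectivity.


Overall yield = conversion (%) * selectivity (%) / 100
Conversion = 56.6%, Selectivity = 73.5%
Y = 56.6 * 73.5 / 100
= 41.601 %

41.601 %


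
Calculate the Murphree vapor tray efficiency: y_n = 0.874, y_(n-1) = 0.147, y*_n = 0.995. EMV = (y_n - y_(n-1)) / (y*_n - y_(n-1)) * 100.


Murphree vapor efficiency: EMV = (y_n - y_(n-1)) / (y*_n - y_(n-1)) * 100
EMV = (0.874 - 0.147) / (0.995 - 0.147) * 100 = 0.727 / 0.848 * 100 = 85.73

85.73 %


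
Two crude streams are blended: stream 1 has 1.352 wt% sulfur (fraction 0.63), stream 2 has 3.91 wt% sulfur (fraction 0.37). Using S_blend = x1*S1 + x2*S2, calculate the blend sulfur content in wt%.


Linear sulfur blending: S_blend = x1*S1 + x2*S2
Contribution 1: 0.63 * 1.352 = 0.85176 wt%
Contribution 2: 0.37 * 3.91 = 1.4467 wt%
S_blend = 0.85176 + 1.4467 = 2.29846

2.29846 wt%


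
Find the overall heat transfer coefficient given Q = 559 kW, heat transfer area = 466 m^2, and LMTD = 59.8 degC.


From Q = U*A*LMTD, U = Q / (A * LMTD)
U = 559 / (466 * 59.8) = 559 / 27866.8 = 0.02006

0.02006 kW/(m^2*K)


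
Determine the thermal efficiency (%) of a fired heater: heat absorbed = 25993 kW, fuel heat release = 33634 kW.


Furnace efficiency = Q_absorbed / Q_fuel * 100
= 25993 / 33634 * 100 = 77.28

77.28 %


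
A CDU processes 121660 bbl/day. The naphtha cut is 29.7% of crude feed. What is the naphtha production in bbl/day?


Crude throughput = 121660 bbl/day
Fraction yield = 29.7%
yield = throughput * fraction / 100
yield = 121660 * 29.7 / 100 = 36133.02

36133.02 bbl/day


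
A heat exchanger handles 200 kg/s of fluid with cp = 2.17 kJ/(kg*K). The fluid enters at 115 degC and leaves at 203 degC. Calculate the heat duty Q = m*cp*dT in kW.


Q = m_dot * cp * delta_T
delta_T = 203 - 115 = 88 K
Q = 200 * 2.17 * 88
= 434 * 88
= 38192 kW

38192 kW


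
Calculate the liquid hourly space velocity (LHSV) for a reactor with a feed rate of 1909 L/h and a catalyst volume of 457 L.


LHSV = volumetric feed rate / catalyst volume
= 1909 L/h / 457 L
= 4.177 h^-1

4.177 h^-1


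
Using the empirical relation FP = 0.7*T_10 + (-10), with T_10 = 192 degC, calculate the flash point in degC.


FP = 0.7 * 192 + (-10) = 124.4

124.4 degC


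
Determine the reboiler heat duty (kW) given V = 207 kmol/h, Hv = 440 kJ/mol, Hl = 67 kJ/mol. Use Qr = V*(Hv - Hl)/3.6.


Qr = 207 * (440 - 67) / 3.6 = 207 * 373 / 3.6 = 21450

21450 kW


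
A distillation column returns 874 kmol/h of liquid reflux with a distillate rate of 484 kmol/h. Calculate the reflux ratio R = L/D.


Reflux ratio definition: R = L / D (liquid returned / distillate withdrawn)
L = 874 kmol/h, D = 484 kmol/h
R = 874 / 484 = 1.806

1.806


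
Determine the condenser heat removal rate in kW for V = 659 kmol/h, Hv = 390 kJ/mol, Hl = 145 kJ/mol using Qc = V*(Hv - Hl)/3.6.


Qc = 659 * (390 - 145) / 3.6 = 659 * 245 / 3.6 = 44850

44850 kW


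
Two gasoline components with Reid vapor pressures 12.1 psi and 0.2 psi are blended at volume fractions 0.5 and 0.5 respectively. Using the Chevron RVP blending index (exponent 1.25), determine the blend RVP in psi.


Chevron index: RVP_blend = (sum xi*RVPi^1.25)^(1/1.25)
RVP^1.25 terms: 0.5 * 12.1^1.25 + 0.5 * 0.2^1.25 = 11.3506
RVP_blend = 11.3506^(1/1.25) = 6.983

6.983 psi


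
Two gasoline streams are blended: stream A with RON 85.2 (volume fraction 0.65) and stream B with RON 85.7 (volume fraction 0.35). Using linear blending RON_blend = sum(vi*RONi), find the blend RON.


Linear blending: RON_blend = sum(vi * RONi)
Contribution 1: 0.65 * 85.2 = 55.38
Contribution 2: 0.35 * 85.7 = 29.995
RON_blend = 55.38 + 29.995 = 85.375

85.375


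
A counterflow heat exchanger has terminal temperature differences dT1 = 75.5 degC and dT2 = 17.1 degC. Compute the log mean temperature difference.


LMTD = (dT1 - dT2) / ln(dT1/dT2)
= (75.5 - 17.1) / ln(75.5 / 17.1) = 58.4 / 1.48505 = 39.33

39.33 degC


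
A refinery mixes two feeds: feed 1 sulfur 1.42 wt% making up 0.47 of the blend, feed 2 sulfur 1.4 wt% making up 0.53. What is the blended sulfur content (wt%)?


Linear sulfur blending: S_blend = x1*S1 + x2*S2
Contribution 1: 0.47 * 1.42 = 0.6674 wt%
Contribution 2: 0.53 * 1.4 = 0.742 wt%
S_blend = 0.6674 + 0.742 = 1.4094

1.4094 wt%


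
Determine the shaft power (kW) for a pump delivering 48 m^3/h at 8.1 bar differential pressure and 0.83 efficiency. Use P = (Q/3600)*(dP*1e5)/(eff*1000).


Q = 48 / 3600 = 0.0133333 m^3/s
P = 0.0133333 * (8.1 * 1e5) / 0.83 / 1000 = 13.01

13.01 kW


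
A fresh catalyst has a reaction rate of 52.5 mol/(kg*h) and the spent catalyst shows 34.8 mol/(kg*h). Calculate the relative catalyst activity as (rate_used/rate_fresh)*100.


Activity (%) = (rate_used / rate_fresh) * 100
rate_used = 34.8, rate_fresh = 52.5
= (34.8 / 52.5) * 100
= 0.6629 * 100 = 66.29

66.29 %


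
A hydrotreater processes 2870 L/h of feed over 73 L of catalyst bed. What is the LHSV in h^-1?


LHSV = volumetric feed rate / catalyst volume
= 2870 L/h / 73 L
= 39.32 h^-1

39.32 h^-1


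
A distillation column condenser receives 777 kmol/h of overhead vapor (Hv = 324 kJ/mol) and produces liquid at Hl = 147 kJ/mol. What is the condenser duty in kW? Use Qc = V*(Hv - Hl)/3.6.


Qc = 777 * (324 - 147) / 3.6 = 777 * 177 / 3.6 = 38200

38200 kW


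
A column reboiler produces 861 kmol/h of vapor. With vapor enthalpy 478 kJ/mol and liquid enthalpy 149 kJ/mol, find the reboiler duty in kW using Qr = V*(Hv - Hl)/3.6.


Qr = 861 * (478 - 149) / 3.6 = 861 * 329 / 3.6 = 78690

78690 kW


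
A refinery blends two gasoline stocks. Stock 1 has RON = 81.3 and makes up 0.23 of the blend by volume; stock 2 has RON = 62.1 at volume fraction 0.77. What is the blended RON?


Linear blending: RON_blend = sum(vi * RONi)
Contribution 1: 0.23 * 81.3 = 18.699
Contribution 2: 0.77 * 62.1 = 47.817
RON_blend = 18.699 + 47.817 = 66.516

66.516


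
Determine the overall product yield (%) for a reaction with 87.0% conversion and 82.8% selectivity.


Overall yield = conversion (%) * selectivity (%) / 100
Conversion = 87.0%, Selectivity = 82.8%
Y = 87.0 * 82.8 / 100
= 72.036 %

72.036 %


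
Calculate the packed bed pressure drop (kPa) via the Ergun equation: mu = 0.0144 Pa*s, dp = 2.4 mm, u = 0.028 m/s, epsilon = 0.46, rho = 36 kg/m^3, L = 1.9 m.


dp = 2.4 mm = 0.0024 m
Viscous term = 150*0.0144*0.028*(1-0.46)^2 / (0.0024^2*0.46^3) = 31456
Inertial term = 1.75*36*0.028^2*(1-0.46) / (0.0024*0.46^3) = 114.174
dP/L = 31456 + 114.174 = 31570.2 Pa/m
dP = 31570.2 * 1.9 / 1000 = 59.98 kPa

59.98 kPa


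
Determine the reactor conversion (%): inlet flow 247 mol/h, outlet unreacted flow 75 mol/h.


X = (F_in - F_out) / F_in * 100
Moles reacted = 247 - 75 = 172
X = 172 / 247 * 100
= 0.6964 * 100
= 69.64 %

69.64 %


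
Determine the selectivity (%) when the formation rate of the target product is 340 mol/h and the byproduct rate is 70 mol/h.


Selectivity = desired / (desired + undesired) * 100
Total products = 340 + 70 = 410 mol/h
S = 340 / 410 * 100
= 0.8293 * 100
= 82.93 %

82.93 %


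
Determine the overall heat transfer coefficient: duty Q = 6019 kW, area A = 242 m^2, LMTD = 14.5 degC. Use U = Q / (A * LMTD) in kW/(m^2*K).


From Q = U*A*LMTD, U = Q / (A * LMTD)
U = 6019 / (242 * 14.5) = 6019 / 3509 = 1.715

1.715 kW/(m^2*K)


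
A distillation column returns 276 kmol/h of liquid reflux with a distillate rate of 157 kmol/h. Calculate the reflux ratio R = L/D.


Reflux ratio definition: R = L / D (liquid returned / distillate withdrawn)
L = 276 kmol/h, D = 157 kmol/h
R = 276 / 157 = 1.758

1.758


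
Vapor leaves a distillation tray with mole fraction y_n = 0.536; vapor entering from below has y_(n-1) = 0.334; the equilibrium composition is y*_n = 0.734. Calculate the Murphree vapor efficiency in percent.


Murphree vapor efficiency: EMV = (y_n - y_(n-1)) / (y*_n - y_(n-1)) * 100
EMV = (0.536 - 0.334) / (0.734 - 0.334) * 100 = 0.202 / 0.4 * 100 = 50.50

50.50 %


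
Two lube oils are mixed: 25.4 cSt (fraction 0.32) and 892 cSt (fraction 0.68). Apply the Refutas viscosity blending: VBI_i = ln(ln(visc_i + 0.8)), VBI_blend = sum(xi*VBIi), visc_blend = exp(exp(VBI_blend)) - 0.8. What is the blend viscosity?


Refutas method: VBN_i = 14.534*ln(ln(visc_i + 0.8)) + 10.975, blended linearly by mass fraction; since VBN is linear in VBI_i = ln(ln(visc_i + 0.8)) and the fractions sum to 1, blend VBI directly: visc = exp(exp(VBI_blend)) - 0.8
VBI_1 = ln(ln(25.4 + 0.8)) = 1.18349
VBI_2 = ln(ln(892 + 0.8)) = 1.91609
VBI_blend = 0.32 * 1.18349 + 0.68 * 1.91609 = 1.68166
visc_blend = exp(exp(1.68166)) - 0.8 = 215.0

215.0 cSt


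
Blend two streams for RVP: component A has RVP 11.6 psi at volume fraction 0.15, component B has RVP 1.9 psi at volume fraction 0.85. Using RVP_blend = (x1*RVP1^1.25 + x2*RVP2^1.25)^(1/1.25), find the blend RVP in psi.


Chevron index: RVP_blend = (sum xi*RVPi^1.25)^(1/1.25)
RVP^1.25 terms: 0.15 * 11.6^1.25 + 0.85 * 1.9^1.25 = 5.10727
RVP_blend = 5.10727^(1/1.25) = 3.686

3.686 psi


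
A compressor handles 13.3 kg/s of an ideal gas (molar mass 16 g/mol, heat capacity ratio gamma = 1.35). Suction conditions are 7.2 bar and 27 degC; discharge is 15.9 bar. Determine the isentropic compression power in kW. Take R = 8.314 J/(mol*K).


Isentropic work: W = m*(gamma/(gamma-1))*(R*T1/MW)*((P2/P1)^((gamma-1)/gamma) - 1)
T1 = 27 + 273.15 = 300.15 K
Pressure ratio = 15.9 / 7.2 = 2.20833
Exponent = (1.35 - 1)/1.35 = 0.259259
(P2/P1)^exp - 1 = 2.20833^0.259259 - 1 = 0.228009
W = 13.3 * 1.35 / 0.35 * 8.314 * 300.15 / 16 * 0.228009 = 1824

1824 kW


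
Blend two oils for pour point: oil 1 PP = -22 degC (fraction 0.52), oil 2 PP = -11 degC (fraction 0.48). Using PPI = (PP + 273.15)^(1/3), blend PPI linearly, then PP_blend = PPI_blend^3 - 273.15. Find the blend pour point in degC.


PPI_1 = (-22 + 273.15)^(1/3) = 6.30925
PPI_2 = (-11 + 273.15)^(1/3) = 6.400049
PPI_blend = 0.52 * 6.30925 + 0.48 * 6.400049 = 6.352834
PP_blend = 6.352834^3 - 273.15 = 256.3908 - 273.15 = -16.76

-16.76 degC


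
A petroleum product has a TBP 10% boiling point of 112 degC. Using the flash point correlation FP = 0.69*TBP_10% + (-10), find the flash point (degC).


FP = 0.69 * 112 + (-10) = 67.28

67.28 degC


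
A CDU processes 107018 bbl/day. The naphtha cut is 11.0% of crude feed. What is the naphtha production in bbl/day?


Crude throughput = 107018 bbl/day
Fraction yield = 11.0%
yield = throughput * fraction / 100
yield = 107018 * 11.0 / 100 = 11771.98

11771.98 bbl/day


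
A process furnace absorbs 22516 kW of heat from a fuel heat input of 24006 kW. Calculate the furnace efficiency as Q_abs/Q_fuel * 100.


Furnace efficiency = Q_absorbed / Q_fuel * 100
= 22516 / 24006 * 100 = 93.79

93.79 %


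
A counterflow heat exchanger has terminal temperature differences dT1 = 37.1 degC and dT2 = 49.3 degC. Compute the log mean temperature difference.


LMTD = (dT1 - dT2) / ln(dT1/dT2)
= (37.1 - 49.3) / ln(37.1 / 49.3) = -12.2 / -0.284307 = 42.91

42.91 degC


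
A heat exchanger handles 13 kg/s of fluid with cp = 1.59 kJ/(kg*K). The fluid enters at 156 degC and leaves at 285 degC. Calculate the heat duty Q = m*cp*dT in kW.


Q = m_dot * cp * delta_T
delta_T = 285 - 156 = 129 K
Q = 13 * 1.59 * 129
= 20.67 * 129
= 2666.43 kW

2666.43 kW


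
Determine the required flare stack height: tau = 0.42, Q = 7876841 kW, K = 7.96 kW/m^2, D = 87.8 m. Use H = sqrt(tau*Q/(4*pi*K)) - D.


tau*Q/(4*pi*K) = 0.42 * 7876841 / (4 * pi * 7.96) = 33073.4
sqrt(33073.4) = 181.861
H = 181.861 - 87.8 = 94.06

94.06 m


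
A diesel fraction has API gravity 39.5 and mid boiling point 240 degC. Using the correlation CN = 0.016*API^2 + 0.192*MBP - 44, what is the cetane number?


CN = 0.016 * 39.5^2 + 0.192 * 240 - 44
CN = 24.964 + 46.08 - 44 = 27.044

27.044


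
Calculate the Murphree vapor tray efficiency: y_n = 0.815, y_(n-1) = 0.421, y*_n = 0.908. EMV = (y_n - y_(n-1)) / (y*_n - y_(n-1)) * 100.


Murphree vapor efficiency: EMV = (y_n - y_(n-1)) / (y*_n - y_(n-1)) * 100
EMV = (0.815 - 0.421) / (0.908 - 0.421) * 100 = 0.394 / 0.487 * 100 = 80.90

80.90 %


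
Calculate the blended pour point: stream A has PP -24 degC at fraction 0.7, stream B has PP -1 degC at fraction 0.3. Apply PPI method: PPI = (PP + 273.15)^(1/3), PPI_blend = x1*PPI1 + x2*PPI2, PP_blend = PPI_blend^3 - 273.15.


PPI_1 = (-24 + 273.15)^(1/3) = 6.292458
PPI_2 = (-1 + 273.15)^(1/3) = 6.480414
PPI_blend = 0.7 * 6.292458 + 0.3 * 6.480414 = 6.348845
PP_blend = 6.348845^3 - 273.15 = 255.9082 - 273.15 = -17.24

-17.24 degC


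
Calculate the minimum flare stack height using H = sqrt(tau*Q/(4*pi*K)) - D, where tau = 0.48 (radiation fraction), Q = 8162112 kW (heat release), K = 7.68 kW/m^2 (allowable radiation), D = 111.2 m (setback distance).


tau*Q/(4*pi*K) = 0.48 * 8162112 / (4 * pi * 7.68) = 40595
sqrt(40595) = 201.482
H = 201.482 - 111.2 = 90.28

90.28 m


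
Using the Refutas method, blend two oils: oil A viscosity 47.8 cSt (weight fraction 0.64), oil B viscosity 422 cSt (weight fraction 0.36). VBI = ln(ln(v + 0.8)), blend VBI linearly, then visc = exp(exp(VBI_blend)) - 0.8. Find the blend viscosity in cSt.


Refutas method: VBN_i = 14.534*ln(ln(visc_i + 0.8)) + 10.975, blended linearly by mass fraction; since VBN is linear in VBI_i = ln(ln(visc_i + 0.8)) and the fractions sum to 1, blend VBI directly: visc = exp(exp(VBI_blend)) - 0.8
VBI_1 = ln(ln(47.8 + 0.8)) = 1.35677
VBI_2 = ln(ln(422 + 0.8)) = 1.79955
VBI_blend = 0.64 * 1.35677 + 0.36 * 1.79955 = 1.51617
visc_blend = exp(exp(1.51617)) - 0.8 = 94.28

94.28 cSt


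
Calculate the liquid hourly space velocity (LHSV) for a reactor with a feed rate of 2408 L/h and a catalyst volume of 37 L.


LHSV = volumetric feed rate / catalyst volume
= 2408 L/h / 37 L
= 65.08 h^-1

65.08 h^-1


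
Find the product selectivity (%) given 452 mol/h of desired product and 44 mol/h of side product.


Selectivity = desired / (desired + undesired) * 100
Total products = 452 + 44 = 496 mol/h
S = 452 / 496 * 100
= 0.9113 * 100
= 91.13 %

91.13 %


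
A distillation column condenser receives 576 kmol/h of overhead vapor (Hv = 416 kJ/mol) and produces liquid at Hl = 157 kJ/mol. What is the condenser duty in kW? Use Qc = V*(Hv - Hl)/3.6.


Qc = 576 * (416 - 157) / 3.6 = 576 * 259 / 3.6 = 41440

41440 kW


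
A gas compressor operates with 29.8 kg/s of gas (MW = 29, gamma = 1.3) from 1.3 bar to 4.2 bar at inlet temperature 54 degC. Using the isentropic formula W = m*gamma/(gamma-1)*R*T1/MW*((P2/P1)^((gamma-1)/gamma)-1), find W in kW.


Isentropic work: W = m*(gamma/(gamma-1))*(R*T1/MW)*((P2/P1)^((gamma-1)/gamma) - 1)
T1 = 54 + 273.15 = 327.15 K
Pressure ratio = 4.2 / 1.3 = 3.23077
Exponent = (1.3 - 1)/1.3 = 0.230769
(P2/P1)^exp - 1 = 3.23077^0.230769 - 1 = 0.310787
W = 29.8 * 1.3 / 0.3 * 8.314 * 327.15 / 29 * 0.310787 = 3764

3764 kW


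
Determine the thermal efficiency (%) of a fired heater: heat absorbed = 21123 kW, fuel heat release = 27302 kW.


Furnace efficiency = Q_absorbed / Q_fuel * 100
= 21123 / 27302 * 100 = 77.37

77.37 %


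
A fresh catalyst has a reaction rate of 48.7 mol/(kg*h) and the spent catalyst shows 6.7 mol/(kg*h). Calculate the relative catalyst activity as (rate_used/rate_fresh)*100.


Activity (%) = (rate_used / rate_fresh) * 100
rate_used = 6.7, rate_fresh = 48.7
= (6.7 / 48.7) * 100
= 0.1376 * 100 = 13.76

13.76 %


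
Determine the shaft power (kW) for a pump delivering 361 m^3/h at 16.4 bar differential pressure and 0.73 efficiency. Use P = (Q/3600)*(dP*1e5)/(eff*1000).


Q = 361 / 3600 = 0.100278 m^3/s
P = 0.100278 * (16.4 * 1e5) / 0.73 / 1000 = 225.3

225.3 kW


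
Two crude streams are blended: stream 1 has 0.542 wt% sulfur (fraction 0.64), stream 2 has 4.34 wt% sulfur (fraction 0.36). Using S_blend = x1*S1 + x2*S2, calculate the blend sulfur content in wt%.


Linear sulfur blending: S_blend = x1*S1 + x2*S2
Contribution 1: 0.64 * 0.542 = 0.34688 wt%
Contribution 2: 0.36 * 4.34 = 1.5624 wt%
S_blend = 0.34688 + 1.5624 = 1.90928

1.90928 wt%


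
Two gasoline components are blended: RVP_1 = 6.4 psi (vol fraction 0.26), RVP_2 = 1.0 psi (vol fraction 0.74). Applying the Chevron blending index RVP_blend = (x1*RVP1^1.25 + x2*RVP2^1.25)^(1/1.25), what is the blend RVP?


Chevron index: RVP_blend = (sum xi*RVPi^1.25)^(1/1.25)
RVP^1.25 terms: 0.26 * 6.4^1.25 + 0.74 * 1.0^1.25 = 3.38666
RVP_blend = 3.38666^(1/1.25) = 2.653

2.653 psi


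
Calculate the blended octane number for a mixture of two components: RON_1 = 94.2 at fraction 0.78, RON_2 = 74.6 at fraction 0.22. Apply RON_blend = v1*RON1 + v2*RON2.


Linear blending: RON_blend = sum(vi * RONi)
Contribution 1: 0.78 * 94.2 = 73.476
Contribution 2: 0.22 * 74.6 = 16.412
RON_blend = 73.476 + 16.412 = 89.888

89.888


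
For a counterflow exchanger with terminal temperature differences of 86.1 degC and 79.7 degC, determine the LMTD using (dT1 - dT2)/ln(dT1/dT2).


LMTD = (dT1 - dT2) / ln(dT1/dT2)
= (86.1 - 79.7) / ln(86.1 / 79.7) = 6.4 / 0.0772398 = 82.86

82.86 degC


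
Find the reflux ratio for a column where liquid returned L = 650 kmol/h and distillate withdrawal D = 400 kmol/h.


Reflux ratio definition: R = L / D (liquid returned / distillate withdrawn)
L = 650 kmol/h, D = 400 kmol/h
R = 650 / 400 = 1.625

1.625


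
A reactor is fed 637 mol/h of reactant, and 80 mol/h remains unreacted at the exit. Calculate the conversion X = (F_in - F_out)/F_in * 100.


X = (F_in - F_out) / F_in * 100
Moles reacted = 637 - 80 = 557
X = 557 / 637 * 100
= 0.8744 * 100
= 87.44 %

87.44 %


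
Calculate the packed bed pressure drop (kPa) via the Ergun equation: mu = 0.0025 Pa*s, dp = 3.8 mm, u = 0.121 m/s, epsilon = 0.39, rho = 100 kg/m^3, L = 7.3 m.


dp = 3.8 mm = 0.0038 m
Viscous term = 150*0.0025*0.121*(1-0.39)^2 / (0.0038^2*0.39^3) = 19711.3
Inertial term = 1.75*100*0.121^2*(1-0.39) / (0.0038*0.39^3) = 6933.64
dP/L = 19711.3 + 6933.64 = 26644.9 Pa/m
dP = 26644.9 * 7.3 / 1000 = 194.5 kPa

194.5 kPa


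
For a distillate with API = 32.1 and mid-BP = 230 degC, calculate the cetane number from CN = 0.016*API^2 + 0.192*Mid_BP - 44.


CN = 0.016 * 32.1^2 + 0.192 * 230 - 44
CN = 16.48656 + 44.16 - 44 = 16.64656

16.64656


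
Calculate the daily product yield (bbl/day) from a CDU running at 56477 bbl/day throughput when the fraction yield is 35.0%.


Crude throughput = 56477 bbl/day
Fraction yield = 35.0%
yield = throughput * fraction / 100
yield = 56477 * 35.0 / 100 = 19766.95

19766.95 bbl/day


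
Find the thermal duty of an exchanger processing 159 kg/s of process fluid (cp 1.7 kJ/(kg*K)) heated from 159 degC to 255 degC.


Q = m_dot * cp * delta_T
delta_T = 255 - 159 = 96 K
Q = 159 * 1.7 * 96
= 270.3 * 96
= 25948.8 kW

25948.8 kW


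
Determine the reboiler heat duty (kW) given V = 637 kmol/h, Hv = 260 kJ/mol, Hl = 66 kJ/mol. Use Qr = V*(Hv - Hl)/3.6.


Qr = 637 * (260 - 66) / 3.6 = 637 * 194 / 3.6 = 34330

34330 kW


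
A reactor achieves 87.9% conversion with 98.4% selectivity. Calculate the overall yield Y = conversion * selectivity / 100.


Overall yield = conversion (%) * selectivity (%) / 100
Conversion = 87.9%, Selectivity = 98.4%
Y = 87.9 * 98.4 / 100
= 86.4936 %

86.4936 %


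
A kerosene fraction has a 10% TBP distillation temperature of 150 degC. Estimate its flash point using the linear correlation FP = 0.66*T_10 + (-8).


FP = 0.66 * 150 + (-8) = 91

91 degC


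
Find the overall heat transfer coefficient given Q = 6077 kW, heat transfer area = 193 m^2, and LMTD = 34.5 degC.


From Q = U*A*LMTD, U = Q / (A * LMTD)
U = 6077 / (193 * 34.5) = 6077 / 6658.5 = 0.9127

0.9127 kW/(m^2*K)


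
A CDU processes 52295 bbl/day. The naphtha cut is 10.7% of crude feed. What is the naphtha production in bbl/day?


Crude throughput = 52295 bbl/day
Fraction yield = 10.7%
yield = throughput * fraction / 100
yield = 52295 * 10.7 / 100 = 5595.565

5595.565 bbl/day


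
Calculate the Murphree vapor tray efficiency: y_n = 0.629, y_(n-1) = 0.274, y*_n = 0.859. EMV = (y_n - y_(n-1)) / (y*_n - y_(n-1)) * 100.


Murphree vapor efficiency: EMV = (y_n - y_(n-1)) / (y*_n - y_(n-1)) * 100
EMV = (0.629 - 0.274) / (0.859 - 0.274) * 100 = 0.355 / 0.585 * 100 = 60.68

60.68 %


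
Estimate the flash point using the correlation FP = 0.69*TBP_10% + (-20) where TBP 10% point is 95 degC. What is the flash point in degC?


FP = 0.69 * 95 + (-20) = 45.55

45.55 degC


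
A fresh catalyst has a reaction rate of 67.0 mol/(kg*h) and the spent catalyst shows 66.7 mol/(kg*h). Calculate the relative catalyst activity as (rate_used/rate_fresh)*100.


Activity (%) = (rate_used / rate_fresh) * 100
rate_used = 66.7, rate_fresh = 67.0
= (66.7 / 67.0) * 100
= 0.9955 * 100 = 99.55

99.55 %


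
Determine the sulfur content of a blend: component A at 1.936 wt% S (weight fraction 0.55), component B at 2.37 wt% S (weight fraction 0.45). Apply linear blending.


Linear sulfur blending: S_blend = x1*S1 + x2*S2
Contribution 1: 0.55 * 1.936 = 1.0648 wt%
Contribution 2: 0.45 * 2.37 = 1.0665 wt%
S_blend = 1.0648 + 1.0665 = 2.1313

2.1313 wt%


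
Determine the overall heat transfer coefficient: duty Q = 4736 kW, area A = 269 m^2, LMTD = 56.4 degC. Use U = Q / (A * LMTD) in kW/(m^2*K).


From Q = U*A*LMTD, U = Q / (A * LMTD)
U = 4736 / (269 * 56.4) = 4736 / 15171.6 = 0.3122

0.3122 kW/(m^2*K)


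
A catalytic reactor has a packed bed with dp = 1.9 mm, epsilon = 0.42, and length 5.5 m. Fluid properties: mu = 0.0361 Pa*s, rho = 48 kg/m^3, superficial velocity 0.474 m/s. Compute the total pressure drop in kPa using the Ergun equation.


dp = 1.9 mm = 0.0019 m
Viscous term = 150*0.0361*0.474*(1-0.42)^2 / (0.0019^2*0.42^3) = 3228330
Inertial term = 1.75*48*0.474^2*(1-0.42) / (0.0019*0.42^3) = 77761.1
dP/L = 3228330 + 77761.1 = 3306090 Pa/m
dP = 3306090 * 5.5 / 1000 = 18180 kPa

18180 kPa


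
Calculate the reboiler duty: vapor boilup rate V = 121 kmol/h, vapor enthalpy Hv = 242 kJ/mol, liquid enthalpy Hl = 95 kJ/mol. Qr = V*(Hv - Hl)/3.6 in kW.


Qr = 121 * (242 - 95) / 3.6 = 121 * 147 / 3.6 = 4941

4941 kW


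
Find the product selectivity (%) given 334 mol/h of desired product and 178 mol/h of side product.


Selectivity = desired / (desired + undesired) * 100
Total products = 334 + 178 = 512 mol/h
S = 334 / 512 * 100
= 0.6523 * 100
= 65.23 %

65.23 %


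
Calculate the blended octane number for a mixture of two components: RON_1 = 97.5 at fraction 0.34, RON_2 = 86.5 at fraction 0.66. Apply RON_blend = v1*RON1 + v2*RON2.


Linear blending: RON_blend = sum(vi * RONi)
Contribution 1: 0.34 * 97.5 = 33.15
Contribution 2: 0.66 * 86.5 = 57.09
RON_blend = 33.15 + 57.09 = 90.24

90.24


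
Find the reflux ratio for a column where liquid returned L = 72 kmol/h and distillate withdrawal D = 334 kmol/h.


Reflux ratio definition: R = L / D (liquid returned / distillate withdrawn)
L = 72 kmol/h, D = 334 kmol/h
R = 72 / 334 = 0.2156

0.2156


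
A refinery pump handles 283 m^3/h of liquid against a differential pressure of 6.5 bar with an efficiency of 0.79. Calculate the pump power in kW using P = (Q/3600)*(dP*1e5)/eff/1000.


Q = 283 / 3600 = 0.0786111 m^3/s
P = 0.0786111 * (6.5 * 1e5) / 0.79 / 1000 = 64.68

64.68 kW


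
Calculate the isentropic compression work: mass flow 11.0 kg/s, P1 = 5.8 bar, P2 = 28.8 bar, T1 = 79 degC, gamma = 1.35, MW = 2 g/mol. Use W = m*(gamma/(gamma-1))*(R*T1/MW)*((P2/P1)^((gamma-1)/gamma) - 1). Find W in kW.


Isentropic work: W = m*(gamma/(gamma-1))*(R*T1/MW)*((P2/P1)^((gamma-1)/gamma) - 1)
T1 = 79 + 273.15 = 352.15 K
Pressure ratio = 28.8 / 5.8 = 4.96552
Exponent = (1.35 - 1)/1.35 = 0.259259
(P2/P1)^exp - 1 = 4.96552^0.259259 - 1 = 0.515078
W = 11.0 * 1.35 / 0.35 * 8.314 * 352.15 / 2 * 0.515078 = 31990

31990 kW


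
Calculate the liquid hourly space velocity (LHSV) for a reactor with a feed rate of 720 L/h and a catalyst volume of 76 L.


LHSV = volumetric feed rate / catalyst volume
= 720 L/h / 76 L
= 9.474 h^-1

9.474 h^-1


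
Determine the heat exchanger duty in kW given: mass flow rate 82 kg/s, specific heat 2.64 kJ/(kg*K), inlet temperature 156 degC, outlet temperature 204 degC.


Q = m_dot * cp * delta_T
delta_T = 204 - 156 = 48 K
Q = 82 * 2.64 * 48
= 216.48 * 48
= 10391.04 kW

10391.04 kW


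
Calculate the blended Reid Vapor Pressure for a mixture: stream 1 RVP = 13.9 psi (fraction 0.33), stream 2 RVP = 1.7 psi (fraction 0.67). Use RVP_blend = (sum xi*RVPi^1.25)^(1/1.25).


Chevron index: RVP_blend = (sum xi*RVPi^1.25)^(1/1.25)
RVP^1.25 terms: 0.33 * 13.9^1.25 + 0.67 * 1.7^1.25 = 10.1575
RVP_blend = 10.1575^(1/1.25) = 6.389

6.389 psi


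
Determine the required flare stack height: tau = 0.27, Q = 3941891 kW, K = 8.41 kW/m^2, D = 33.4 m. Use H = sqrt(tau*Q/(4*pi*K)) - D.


tau*Q/(4*pi*K) = 0.27 * 3941891 / (4 * pi * 8.41) = 10070.8
sqrt(10070.8) = 100.353
H = 100.353 - 33.4 = 66.95

66.95 m


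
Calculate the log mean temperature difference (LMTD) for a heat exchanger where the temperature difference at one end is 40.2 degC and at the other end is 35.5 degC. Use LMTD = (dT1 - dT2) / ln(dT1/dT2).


LMTD = (dT1 - dT2) / ln(dT1/dT2)
= (40.2 - 35.5) / ln(40.2 / 35.5) = 4.7 / 0.124334 = 37.80

37.80 degC


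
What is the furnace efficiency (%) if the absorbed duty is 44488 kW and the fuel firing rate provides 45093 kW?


Furnace efficiency = Q_absorbed / Q_fuel * 100
= 44488 / 45093 * 100 = 98.66

98.66 %


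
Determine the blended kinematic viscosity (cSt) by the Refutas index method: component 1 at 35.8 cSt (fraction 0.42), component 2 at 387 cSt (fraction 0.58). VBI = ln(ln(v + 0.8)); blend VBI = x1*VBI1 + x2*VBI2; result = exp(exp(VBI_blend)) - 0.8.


Refutas method: VBN_i = 14.534*ln(ln(visc_i + 0.8)) + 10.975, blended linearly by mass fraction; since VBN is linear in VBI_i = ln(ln(visc_i + 0.8)) and the fractions sum to 1, blend VBI directly: visc = exp(exp(VBI_blend)) - 0.8
VBI_1 = ln(ln(35.8 + 0.8)) = 1.28095
VBI_2 = ln(ln(387 + 0.8)) = 1.78515
VBI_blend = 0.42 * 1.28095 + 0.58 * 1.78515 = 1.57339
visc_blend = exp(exp(1.57339)) - 0.8 = 123.5

123.5 cSt


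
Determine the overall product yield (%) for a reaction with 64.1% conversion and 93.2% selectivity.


Overall yield = conversion (%) * selectivity (%) / 100
Conversion = 64.1%, Selectivity = 93.2%
Y = 64.1 * 93.2 / 100
= 59.7412 %

59.7412 %


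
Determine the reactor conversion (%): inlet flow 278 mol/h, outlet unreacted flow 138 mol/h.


X = (F_in - F_out) / F_in * 100
Moles reacted = 278 - 138 = 140
X = 140 / 278 * 100
= 0.5036 * 100
= 50.36 %

50.36 %


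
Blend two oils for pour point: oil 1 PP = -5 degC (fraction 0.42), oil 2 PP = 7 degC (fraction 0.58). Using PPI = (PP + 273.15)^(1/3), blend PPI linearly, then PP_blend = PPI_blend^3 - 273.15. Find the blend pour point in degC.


PPI_1 = (-5 + 273.15)^(1/3) = 6.448508
PPI_2 = (7 + 273.15)^(1/3) = 6.543301
PPI_blend = 0.42 * 6.448508 + 0.58 * 6.543301 = 6.503488
PP_blend = 6.503488^3 - 273.15 = 275.0673 - 273.15 = 1.92

1.92 degC


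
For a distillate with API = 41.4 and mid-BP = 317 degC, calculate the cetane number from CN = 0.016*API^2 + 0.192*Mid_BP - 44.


CN = 0.016 * 41.4^2 + 0.192 * 317 - 44
CN = 27.42336 + 60.864 - 44 = 44.28736

44.28736


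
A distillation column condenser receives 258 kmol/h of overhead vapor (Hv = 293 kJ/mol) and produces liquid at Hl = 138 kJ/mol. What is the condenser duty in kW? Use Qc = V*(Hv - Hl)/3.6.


Qc = 258 * (293 - 138) / 3.6 = 258 * 155 / 3.6 = 11110

11110 kW


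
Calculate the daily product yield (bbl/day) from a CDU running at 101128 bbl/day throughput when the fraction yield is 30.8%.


Crude throughput = 101128 bbl/day
Fraction yield = 30.8%
yield = throughput * fraction / 100
yield = 101128 * 30.8 / 100 = 31147.424

31147.424 bbl/day


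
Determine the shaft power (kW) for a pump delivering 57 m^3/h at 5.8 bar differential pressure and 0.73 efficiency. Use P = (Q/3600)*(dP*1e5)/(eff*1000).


Q = 57 / 3600 = 0.0158333 m^3/s
P = 0.0158333 * (5.8 * 1e5) / 0.73 / 1000 = 12.58

12.58 kW
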